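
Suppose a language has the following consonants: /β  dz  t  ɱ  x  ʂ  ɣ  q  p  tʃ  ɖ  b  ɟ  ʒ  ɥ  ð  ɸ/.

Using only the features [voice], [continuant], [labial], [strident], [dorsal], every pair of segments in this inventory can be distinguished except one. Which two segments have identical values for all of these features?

Both /ɱ/ and /b/ are [+voice], [−continuant], [+labial], [−strident], [−dorsal]. Since the list omits [sonorant] and [nasal] — which do distinguish the labiodental nasal from the voiced bilabial stop — this pair collapses; all other pairs remain distinct.

ɱ, b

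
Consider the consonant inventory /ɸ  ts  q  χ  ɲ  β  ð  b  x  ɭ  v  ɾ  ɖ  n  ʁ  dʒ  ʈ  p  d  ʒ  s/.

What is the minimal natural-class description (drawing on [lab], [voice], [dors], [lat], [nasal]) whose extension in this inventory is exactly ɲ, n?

The target set is precisely the extension of [+nasal] in this inventory.

[+nasal]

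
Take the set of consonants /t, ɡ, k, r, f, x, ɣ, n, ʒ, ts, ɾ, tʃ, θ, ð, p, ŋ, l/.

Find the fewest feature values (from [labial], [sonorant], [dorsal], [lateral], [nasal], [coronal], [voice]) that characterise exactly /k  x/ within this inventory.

[−voice, +dorsal]

Every target segment is [−voice], [+dorsal]; each remaining inventory member fails at least one of these. Each conjunct is needed — [+dorsal] alone would also admit /ɡ, ɣ, ŋ/; [−voice] alone would also admit /t, f, ts, tʃ, …/ — and no other single listed feature has exactly this extension, so two is the minimum.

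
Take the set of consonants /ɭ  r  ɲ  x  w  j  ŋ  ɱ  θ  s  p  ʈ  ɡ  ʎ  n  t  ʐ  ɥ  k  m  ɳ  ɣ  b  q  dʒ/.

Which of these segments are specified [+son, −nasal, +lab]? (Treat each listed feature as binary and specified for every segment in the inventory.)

Eliminate segments failing any feature: /ɭ, r, j, ʎ/ are [−labial]; /ɲ, ŋ, ɱ, n, m, ɳ/ are [+nasal]; /x, θ, s, p, ʈ, ɡ, t, ʐ, k, ɣ, b, q, dʒ/ are [−sonorant]. The remaining /w, ɥ/ satisfy [+sonorant], [−nasal], [+labial].

w, ɥ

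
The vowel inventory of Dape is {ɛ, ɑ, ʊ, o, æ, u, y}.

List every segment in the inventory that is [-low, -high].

Checking each segment against [-low], [-high]: /ɛ/ (mid front unrounded lax vowel), /o/ (mid back rounded tense vowel) satisfy every feature; every other segment in the inventory fails at least one.

ɛ, o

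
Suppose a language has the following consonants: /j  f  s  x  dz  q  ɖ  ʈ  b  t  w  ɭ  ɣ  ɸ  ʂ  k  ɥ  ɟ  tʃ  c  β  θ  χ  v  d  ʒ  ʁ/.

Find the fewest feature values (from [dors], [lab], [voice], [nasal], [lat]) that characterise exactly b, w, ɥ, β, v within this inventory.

Every target segment is [+voice], [+labial]; each remaining inventory member fails at least one of these. Each conjunct is needed — [+labial] alone would also admit /f, ɸ/; [+voice] alone would also admit /j, dz, ɖ, ɭ, …/ — and no other single listed feature has exactly this extension, so two is the minimum.

[+voice, +lab]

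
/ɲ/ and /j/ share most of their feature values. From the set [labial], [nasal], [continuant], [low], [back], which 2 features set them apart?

/ɲ/ (palatal nasal) and /j/ (palatal glide) agree on [−labial], [−low], [−back]. They differ on [nasal] (/ɲ/ [+], /j/ [−]), [continuant] (/ɲ/ [−], /j/ [+]).

[nasal], [continuant]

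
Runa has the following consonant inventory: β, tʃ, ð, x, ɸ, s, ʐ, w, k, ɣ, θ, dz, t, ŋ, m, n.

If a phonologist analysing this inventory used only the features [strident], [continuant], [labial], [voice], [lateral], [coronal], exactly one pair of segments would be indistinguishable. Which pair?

w, β

On the given features, /w/ and /β/ have an identical profile: [-strident], [+continuant], [+labial], [+voice], [-lateral], [-coronal]. No other two segments in the inventory coincide on all 6 features. (They do differ in [sonorant], [round] and [dorsal], which are not among the given features.)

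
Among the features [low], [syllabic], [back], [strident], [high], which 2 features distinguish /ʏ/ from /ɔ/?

[high], [back]

/ʏ/ (high front rounded lax vowel) and /ɔ/ (mid back rounded lax vowel) agree on [-low], [+syllabic], [-strident]. They differ on [high] (/ʏ/ [+], /ɔ/ [-]), [back] (/ʏ/ [-], /ɔ/ [+]).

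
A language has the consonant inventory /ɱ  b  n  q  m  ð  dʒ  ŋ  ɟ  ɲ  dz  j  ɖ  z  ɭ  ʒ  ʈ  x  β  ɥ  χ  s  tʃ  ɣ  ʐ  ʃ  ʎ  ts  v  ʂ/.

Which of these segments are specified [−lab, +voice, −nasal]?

ð, dʒ, ɟ, dz, j, ɖ, z, ɭ, ʒ, ɣ, ʐ, ʎ

Eliminate segments failing any feature: /ɱ, b, m, β, ɥ, v/ are [+labial]; /n, ŋ, ɲ/ are [+nasal]; /q, ʈ, x, χ, s, tʃ, ʃ, ts, ʂ/ are [−voice]. The remaining /ð, dʒ, ɟ, dz, j, ɖ, z, ɭ, ʒ, ɣ, ʐ, ʎ/ satisfy [−labial], [+voice], [−nasal].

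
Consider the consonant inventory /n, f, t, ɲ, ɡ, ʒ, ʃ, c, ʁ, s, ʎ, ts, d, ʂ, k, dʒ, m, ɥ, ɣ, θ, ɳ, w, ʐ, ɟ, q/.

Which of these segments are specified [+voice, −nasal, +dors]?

Eliminate segments failing any feature: /n, ɲ, m, ɳ/ are [+nasal]; /f, t, ʃ, c, s, ts, ʂ, k, θ, q/ are [−voice]; /ʒ, d, dʒ, ʐ/ are [−dorsal]. The remaining /ɡ, ʁ, ʎ, ɥ, ɣ, w, ɟ/ satisfy [+voice], [−nasal], [+dorsal].

ɡ, ʁ, ʎ, ɥ, ɣ, w, ɟ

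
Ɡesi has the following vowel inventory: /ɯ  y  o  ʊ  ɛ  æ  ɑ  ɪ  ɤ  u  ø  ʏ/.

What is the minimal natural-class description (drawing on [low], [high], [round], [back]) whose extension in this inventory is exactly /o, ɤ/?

[−high, −low, +back]

Every target segment is [−high], [−low], [+back]; each remaining inventory member fails at least one of these. Each conjunct is needed — [−low, +back] alone would also admit /ɯ, ʊ, u/; [−high, +back] alone would also admit /ɑ/; [−high, −low] alone would also admit /ɛ, ø/ — and no other combination of two listed features has exactly this extension, so three is the minimum.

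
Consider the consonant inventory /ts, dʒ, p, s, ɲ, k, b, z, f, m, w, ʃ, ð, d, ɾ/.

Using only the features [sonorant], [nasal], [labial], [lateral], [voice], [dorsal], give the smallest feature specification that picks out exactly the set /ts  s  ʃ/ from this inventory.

/ts, s, ʃ/ are all [-voice], [-labial], [-dorsal], and no other segment in the inventory matches all three values. Dropping any one of them over-generates: [-labial, -dorsal] alone would also admit /dʒ, z, ð, d, …/; [-voice, -dorsal] alone would also admit /p, f/; [-voice, -labial] alone would also admit /k/. No other combination of two listed features picks out exactly this set either, so fewer than three features will not do.

[-voice, -labial, -dorsal]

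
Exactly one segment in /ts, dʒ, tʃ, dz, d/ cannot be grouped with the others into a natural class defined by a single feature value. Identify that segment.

d

/dʒ, tʃ, ts, dz/ are all [+delayed release], but /d/ (voiced alveolar stop) is [−delayed release]. No other single segment can be removed to leave a set sharing one feature value that the removed segment lacks, so /d/ is the odd one out.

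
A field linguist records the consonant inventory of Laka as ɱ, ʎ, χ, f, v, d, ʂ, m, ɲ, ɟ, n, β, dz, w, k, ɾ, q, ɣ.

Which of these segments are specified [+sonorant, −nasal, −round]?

ʎ, ɾ

Among the inventory, the [+sonorant] segments are /ɱ, ʎ, m, ɲ, n, w, ɾ/.
Of those, [−nasal] gives /ʎ, w, ɾ/.
Of those, [−round] leaves /ʎ, ɾ/.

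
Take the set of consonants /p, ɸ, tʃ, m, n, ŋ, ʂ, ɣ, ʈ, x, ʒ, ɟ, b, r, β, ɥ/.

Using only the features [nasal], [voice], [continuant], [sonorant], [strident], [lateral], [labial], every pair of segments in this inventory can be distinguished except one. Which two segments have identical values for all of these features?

/ŋ/ (velar nasal) and /n/ (alveolar nasal) are both [+nasal], [+voice], [-continuant], [+sonorant], [-strident], [-lateral], [-labial], so none of the listed features separates them. (They do differ in [coronal] and [dorsal], which are not among the given features.) Every other pair in the inventory differs on at least one listed feature.

ŋ, n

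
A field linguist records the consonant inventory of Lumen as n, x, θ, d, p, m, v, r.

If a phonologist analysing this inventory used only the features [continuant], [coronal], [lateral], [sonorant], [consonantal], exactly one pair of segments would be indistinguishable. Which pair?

Both /v/ and /x/ are [+continuant], [−coronal], [−lateral], [−sonorant], [+consonantal]. Since the list omits [voice], [labial] and [dorsal] — which do distinguish the voiced labiodental fricative from the voiceless velar fricative — this pair collapses; all other pairs remain distinct.

v, x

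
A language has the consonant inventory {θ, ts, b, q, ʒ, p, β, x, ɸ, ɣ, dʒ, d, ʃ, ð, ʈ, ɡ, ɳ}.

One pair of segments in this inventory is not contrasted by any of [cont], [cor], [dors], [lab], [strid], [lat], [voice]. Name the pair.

ɳ, d

/ɳ/ (retroflex nasal) and /d/ (voiced alveolar stop) are both [−continuant], [+coronal], [−dorsal], [−labial], [−strident], [−lateral], [+voice], so none of the listed features separates them. (They do differ in [sonorant], [nasal] and [anterior], which are not among the given features.) Every other pair in the inventory differs on at least one listed feature.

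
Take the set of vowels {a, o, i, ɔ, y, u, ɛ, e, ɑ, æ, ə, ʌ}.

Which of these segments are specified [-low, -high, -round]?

Eliminate segments failing any feature: /a, ɑ, æ/ are [+low]; /o, ɔ/ are [+round]; /i, y, u/ are [+high]. The remaining /ɛ, e, ə, ʌ/ satisfy [-low], [-high], [-round].

ɛ, e, ə, ʌ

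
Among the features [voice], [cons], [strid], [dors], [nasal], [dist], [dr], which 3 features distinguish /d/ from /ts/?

[voice], [strident], [delayed release]

/d/ is the voiced alveolar stop and /ts/ is the voiceless alveolar affricate. Both are [+consonantal], [−dorsal], [−nasal], [−distributed]. /d/ is [+voice] while /ts/ is [−voice]; /d/ is [−strident] while /ts/ is [+strident]; /d/ is [−delayed release] while /ts/ is [+delayed release], so the distinguishing features are [voice], [strident], [delayed release].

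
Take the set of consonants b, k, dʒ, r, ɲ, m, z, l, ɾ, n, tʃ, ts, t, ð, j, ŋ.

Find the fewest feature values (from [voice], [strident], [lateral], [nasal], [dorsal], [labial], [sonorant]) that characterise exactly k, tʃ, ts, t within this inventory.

[−voice]

Every target segment is [−voice] and no other inventory member is, so one feature is enough.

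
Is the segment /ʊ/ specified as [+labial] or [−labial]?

As the high back rounded lax vowel, /ʊ/ is [+labial].

[+labial]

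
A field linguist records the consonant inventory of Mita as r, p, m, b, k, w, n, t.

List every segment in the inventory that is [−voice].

p, k, t

The feature [voice] marks segments produced with vocal-fold vibration. In this inventory /p, k, t/ lack that property, so they are [−voice]; /r, m, b, w, n/ are [+voice].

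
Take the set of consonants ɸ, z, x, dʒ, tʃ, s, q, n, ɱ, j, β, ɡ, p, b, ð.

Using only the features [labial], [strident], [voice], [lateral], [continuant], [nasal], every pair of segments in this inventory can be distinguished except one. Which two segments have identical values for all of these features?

ð, j

On the given features, /ð/ and /j/ have an identical profile: [−labial], [−strident], [+voice], [−lateral], [+continuant], [−nasal]. No other two segments in the inventory coincide on all 6 features. (They do differ in [sonorant] and [dorsal], which are not among the given features.)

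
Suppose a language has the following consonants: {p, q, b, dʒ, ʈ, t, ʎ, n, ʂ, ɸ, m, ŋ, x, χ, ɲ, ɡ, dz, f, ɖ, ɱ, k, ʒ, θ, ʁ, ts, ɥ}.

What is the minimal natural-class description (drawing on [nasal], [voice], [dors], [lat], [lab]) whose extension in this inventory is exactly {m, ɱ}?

/m, ɱ/ are all [+nasal], [+labial], and no other segment in the inventory matches both values. Dropping any one of them over-generates: [+labial] alone would also admit /p, b, ɸ, f, …/; [+nasal] alone would also admit /n, ŋ, ɲ/. No other single listed feature picks out exactly this set either, so fewer than two features will not do.

[+nasal, +lab]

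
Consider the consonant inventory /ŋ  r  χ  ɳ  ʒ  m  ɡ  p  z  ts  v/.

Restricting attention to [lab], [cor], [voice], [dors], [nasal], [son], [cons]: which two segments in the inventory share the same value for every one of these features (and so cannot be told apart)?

z, ʒ

/z/ (voiced alveolar fricative) and /ʒ/ (voiced postalveolar fricative) are both [−labial], [+coronal], [+voice], [−dorsal], [−nasal], [−sonorant], [+consonantal], so none of the listed features separates them. (They do differ in [anterior] and [distributed], which are not among the given features.) Every other pair in the inventory differs on at least one listed feature.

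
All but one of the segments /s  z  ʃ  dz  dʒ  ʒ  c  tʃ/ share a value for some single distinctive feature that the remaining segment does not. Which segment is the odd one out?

[strident] (equivalently [dorsal]) groups all but one: /ʃ, z, s, dz, dʒ, tʃ, ʒ/ share [+strident] while /c/ (voiceless palatal stop) alone is [−strident]. Removing any other segment would not leave a single-feature class that excludes it.

c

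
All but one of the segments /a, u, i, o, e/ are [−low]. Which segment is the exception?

a

Every segment except /a/ is [−low]. /a/ (low unrounded vowel) is [+low], so it is the exception.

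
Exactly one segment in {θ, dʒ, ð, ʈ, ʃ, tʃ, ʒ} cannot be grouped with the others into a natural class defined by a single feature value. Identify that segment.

ʈ

/tʃ, ð, ʒ, θ, ʃ, dʒ/ are all [+distributed], but /ʈ/ (voiceless retroflex stop) is [-distributed]. No other single segment can be removed to leave a set sharing one feature value that the removed segment lacks, so /ʈ/ is the odd one out.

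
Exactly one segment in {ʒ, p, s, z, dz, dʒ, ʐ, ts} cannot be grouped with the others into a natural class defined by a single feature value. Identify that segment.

/s, ʐ, dz, ts, z, dʒ, ʒ/ are all [+strident], but /p/ (voiceless bilabial stop) is [−strident]. No other single segment can be removed to leave a set sharing one feature value that the removed segment lacks, so /p/ is the odd one out.

p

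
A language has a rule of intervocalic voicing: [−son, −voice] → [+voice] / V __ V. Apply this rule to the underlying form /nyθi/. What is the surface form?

[nyði]

The only segment in the rule's environment that also matches [−son, −voice] is /θ/. Applying [+voice] turns the voiceless dental fricative into /ð/ (voiced dental fricative), giving [nyði].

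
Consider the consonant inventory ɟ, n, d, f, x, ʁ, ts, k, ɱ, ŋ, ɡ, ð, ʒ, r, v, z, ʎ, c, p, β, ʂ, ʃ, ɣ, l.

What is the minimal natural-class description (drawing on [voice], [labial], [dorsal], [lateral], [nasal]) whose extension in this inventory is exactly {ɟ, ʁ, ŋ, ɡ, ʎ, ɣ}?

The class [+voice], [+dorsal] has exactly /ɟ, ʁ, ŋ, ɡ, ʎ, ɣ/ as its extension in this inventory. No smaller conjunction from the listed features achieves this: [+dorsal] alone would also admit /x, k, c/; [+voice] alone would also admit /n, d, ɱ, ð, …/; and checking the remaining single features turns up none with this extension.

[+voice, +dorsal]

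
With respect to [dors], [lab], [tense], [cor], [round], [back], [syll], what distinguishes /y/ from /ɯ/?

/y/ (high front rounded tense vowel) and /ɯ/ (high back unrounded vowel) agree on [+dorsal], [+tense], [−coronal], [+syllabic]. They differ on [labial] (/y/ [+], /ɯ/ [−]), [round] (/y/ [+], /ɯ/ [−]), [back] (/y/ [−], /ɯ/ [+]).

[labial], [round], [back]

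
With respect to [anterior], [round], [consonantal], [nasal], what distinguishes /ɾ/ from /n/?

[nasal]

The two segments share [+anterior], [−round], [+consonantal]. The only feature from the list on which they differ: /ɾ/ is [−nasal] while /n/ is [+nasal].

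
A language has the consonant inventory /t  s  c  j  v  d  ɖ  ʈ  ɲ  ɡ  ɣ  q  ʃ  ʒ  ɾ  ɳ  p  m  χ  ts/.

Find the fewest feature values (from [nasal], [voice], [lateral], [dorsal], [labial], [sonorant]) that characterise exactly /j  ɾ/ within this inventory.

/j, ɾ/ are all [+sonorant], [−nasal], and no other segment in the inventory matches both values. Dropping any one of them over-generates: [−nasal] alone would also admit /t, s, c, v, …/; [+sonorant] alone would also admit /ɲ, ɳ, m/. No other single listed feature picks out exactly this set either, so fewer than two features will not do.

[+sonorant, −nasal]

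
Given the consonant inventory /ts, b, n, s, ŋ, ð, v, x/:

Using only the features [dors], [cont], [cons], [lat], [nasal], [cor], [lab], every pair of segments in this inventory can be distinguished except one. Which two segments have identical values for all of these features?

On the given features, /s/ and /ð/ have an identical profile: [−dorsal], [+continuant], [+consonantal], [−lateral], [−nasal], [+coronal], [−labial]. No other two segments in the inventory coincide on all 7 features. (They do differ in [voice], [strident] and [distributed], which are not among the given features.)

s, ð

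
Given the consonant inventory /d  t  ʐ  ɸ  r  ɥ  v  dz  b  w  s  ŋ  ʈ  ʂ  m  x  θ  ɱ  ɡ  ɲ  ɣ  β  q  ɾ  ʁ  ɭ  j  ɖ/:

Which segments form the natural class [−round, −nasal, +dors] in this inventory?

x, ɡ, ɣ, q, ʁ, j

The [−round] segments are /d, t, ʐ, ɸ, r, v, dz, b, s, ŋ, ʈ, ʂ, m, x, θ, ɱ, ɡ, ɲ, ɣ, β, q, ɾ, ʁ, ɭ, j, ɖ/.
Within that set, [−nasal] gives /d, t, ʐ, ɸ, r, v, dz, b, s, ʈ, ʂ, x, θ, ɡ, ɣ, β, q, ɾ, ʁ, ɭ, j, ɖ/.
Within that set, [+dorsal] leaves /x, ɡ, ɣ, q, ʁ, j/.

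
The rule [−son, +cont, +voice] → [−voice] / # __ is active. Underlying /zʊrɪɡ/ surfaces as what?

/z/ satisfies [−son, +cont, +voice] and sits in # __. The [−voice] counterpart of the voiced alveolar fricative is /s/. Other segments in /zʊrɪɡ/ either fail the structural description or are not in the environment, so the surface form is [sʊrɪɡ].

[sʊrɪɡ]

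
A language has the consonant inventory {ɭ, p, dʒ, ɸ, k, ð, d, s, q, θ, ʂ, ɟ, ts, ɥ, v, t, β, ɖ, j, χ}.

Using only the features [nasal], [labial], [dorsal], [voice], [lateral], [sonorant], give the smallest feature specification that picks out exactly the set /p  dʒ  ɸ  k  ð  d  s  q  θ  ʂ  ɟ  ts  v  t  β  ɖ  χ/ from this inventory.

[-sonorant]

Every target segment is [-sonorant] and no other inventory member is, so one feature is enough.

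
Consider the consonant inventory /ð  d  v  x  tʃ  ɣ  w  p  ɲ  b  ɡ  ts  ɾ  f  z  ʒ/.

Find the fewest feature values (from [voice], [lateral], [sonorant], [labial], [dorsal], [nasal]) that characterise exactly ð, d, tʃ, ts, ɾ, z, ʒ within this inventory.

/ð, d, tʃ, ts, ɾ, z, ʒ/ are all [−labial], [−dorsal], and no other segment in the inventory matches both values. Dropping any one of them over-generates: [−dorsal] alone would also admit /v, p, b, f/; [−labial] alone would also admit /x, ɣ, ɲ, ɡ/. No other single listed feature picks out exactly this set either, so fewer than two features will not do.

[−labial, −dorsal]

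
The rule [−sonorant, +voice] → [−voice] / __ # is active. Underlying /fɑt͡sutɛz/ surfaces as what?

Only the final segment /z/ is both word-final and matches the structural description. It is a voiced alveolar fricative, so [−sonorant, +voice] holds; changing it to [−voice] with all other features held fixed yields /s/ (voiceless alveolar fricative). No other segment meets both the structural description and the environment, so the output is [fɑt͡sutɛs].

[fɑt͡sutɛs]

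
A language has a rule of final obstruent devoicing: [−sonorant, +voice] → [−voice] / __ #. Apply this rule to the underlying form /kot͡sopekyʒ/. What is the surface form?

[kot͡sopekyʃ]

The only segment in the rule's environment that also matches [−sonorant, +voice] is /ʒ/. Applying [−voice] turns the voiced postalveolar fricative into /ʃ/ (voiceless postalveolar fricative), giving [kot͡sopekyʃ].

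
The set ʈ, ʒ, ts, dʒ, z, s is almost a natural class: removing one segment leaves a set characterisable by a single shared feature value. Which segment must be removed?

ʈ

/ts, ʒ, dʒ, z, s/ are all [+strident], but /ʈ/ (voiceless retroflex stop) is [−strident]. No other single segment can be removed to leave a set sharing one feature value that the removed segment lacks, so /ʈ/ is the odd one out.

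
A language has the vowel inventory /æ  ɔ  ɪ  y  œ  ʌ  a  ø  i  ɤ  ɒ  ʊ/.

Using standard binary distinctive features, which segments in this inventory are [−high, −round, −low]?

Eliminate segments failing any feature: /æ, a/ are [+low]; /ɔ, œ, ø, ɒ/ are [+round]; /ɪ, y, i, ʊ/ are [+high]. The remaining /ʌ, ɤ/ satisfy [−high], [−round], [−low].

ʌ, ɤ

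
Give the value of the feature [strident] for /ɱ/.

[−strident]

As the labiodental nasal, /ɱ/ is [−strident].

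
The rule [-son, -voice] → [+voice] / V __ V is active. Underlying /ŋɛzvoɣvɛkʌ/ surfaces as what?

/k/ satisfies [-son, -voice] and sits in V __ V. The [+voice] counterpart of the voiceless velar stop is /ɡ/. Other segments in /ŋɛzvoɣvɛkʌ/ either fail the structural description or are not in the environment, so the surface form is [ŋɛzvoɣvɛɡʌ].

[ŋɛzvoɣvɛɡʌ]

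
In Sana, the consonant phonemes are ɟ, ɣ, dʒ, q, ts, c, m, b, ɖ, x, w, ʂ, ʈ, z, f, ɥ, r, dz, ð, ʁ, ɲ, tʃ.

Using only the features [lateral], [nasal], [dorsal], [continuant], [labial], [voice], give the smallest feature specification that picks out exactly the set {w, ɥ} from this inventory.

The class [+labial], [+dorsal] has exactly /w, ɥ/ as its extension in this inventory. No smaller conjunction from the listed features achieves this: [+dorsal] alone would also admit /ɟ, ɣ, q, c, …/; [+labial] alone would also admit /m, b, f/; and checking the remaining single features turns up none with this extension.

[+labial, +dorsal]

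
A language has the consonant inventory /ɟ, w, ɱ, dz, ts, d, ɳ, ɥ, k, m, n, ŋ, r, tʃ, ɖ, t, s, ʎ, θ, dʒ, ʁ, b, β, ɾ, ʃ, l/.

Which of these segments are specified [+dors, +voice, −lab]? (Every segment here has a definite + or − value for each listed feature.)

ɟ, ŋ, ʎ, ʁ

Checking each segment against [+dorsal], [+voice], [−labial]: /ɟ/ (voiced palatal stop), /ŋ/ (velar nasal), /ʎ/ (palatal lateral approximant), /ʁ/ (voiced uvular fricative) satisfy every feature; every other segment in the inventory fails at least one.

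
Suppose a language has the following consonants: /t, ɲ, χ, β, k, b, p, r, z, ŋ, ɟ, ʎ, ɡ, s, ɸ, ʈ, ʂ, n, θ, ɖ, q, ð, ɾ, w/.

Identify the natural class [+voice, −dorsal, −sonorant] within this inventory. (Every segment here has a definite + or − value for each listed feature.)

β, b, z, ɖ, ð

Checking each segment against [+voice], [−dorsal], [−sonorant]: /β/ (voiced bilabial fricative), /b/ (voiced bilabial stop), /z/ (voiced alveolar fricative), /ɖ/ (voiced retroflex stop), /ð/ (voiced dental fricative) satisfy every feature; every other segment in the inventory fails at least one.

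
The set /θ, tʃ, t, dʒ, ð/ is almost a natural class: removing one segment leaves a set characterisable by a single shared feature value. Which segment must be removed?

t

The remaining segments after removing /t/ share [+distributed]; /t/ (voiceless alveolar stop) is [−distributed]. For every other candidate removal, the leftover set fails to share any single feature value that the removed segment lacks.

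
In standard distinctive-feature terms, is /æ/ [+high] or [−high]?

[−high]

/æ/ is the low front unrounded vowel. The feature [high] marks segments produced with the tongue body raised; /æ/ lacks this property, so it is [−high].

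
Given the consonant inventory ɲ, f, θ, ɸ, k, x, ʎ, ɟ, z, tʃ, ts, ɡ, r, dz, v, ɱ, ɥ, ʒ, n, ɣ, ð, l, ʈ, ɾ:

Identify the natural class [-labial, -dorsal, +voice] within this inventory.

Eliminate segments failing any feature: /ɲ, k, x, ʎ, ɟ, ɡ, ɣ/ are [+dorsal]; /f, ɸ, v, ɱ, ɥ/ are [+labial]; /θ, tʃ, ts, ʈ/ are [-voice]. The remaining /z, r, dz, ʒ, n, ð, l, ɾ/ satisfy [-labial], [-dorsal], [+voice].

z, r, dz, ʒ, n, ð, l, ɾ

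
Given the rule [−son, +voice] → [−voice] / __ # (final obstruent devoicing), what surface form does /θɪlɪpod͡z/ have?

The only segment in the rule's environment that also matches [−son, +voice] is /d͡z/. Applying [−voice] turns the voiced alveolar affricate into /t͡s/ (voiceless alveolar affricate), giving [θɪlɪpot͡s].

[θɪlɪpot͡s]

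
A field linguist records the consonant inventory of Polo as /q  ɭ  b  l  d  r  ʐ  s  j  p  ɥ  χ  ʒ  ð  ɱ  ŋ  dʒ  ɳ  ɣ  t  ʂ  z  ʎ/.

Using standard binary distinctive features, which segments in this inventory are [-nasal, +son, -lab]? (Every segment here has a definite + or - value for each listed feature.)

Eliminate segments failing any feature: /q, b, d, ʐ, s, p, χ, ʒ, ð, dʒ, ɣ, t, ʂ, z/ are [-sonorant]; /ɥ/ is [+labial]; /ɱ, ŋ, ɳ/ are [+nasal]. The remaining /ɭ, l, r, j, ʎ/ satisfy [-nasal], [+sonorant], [-labial].

ɭ, l, r, j, ʎ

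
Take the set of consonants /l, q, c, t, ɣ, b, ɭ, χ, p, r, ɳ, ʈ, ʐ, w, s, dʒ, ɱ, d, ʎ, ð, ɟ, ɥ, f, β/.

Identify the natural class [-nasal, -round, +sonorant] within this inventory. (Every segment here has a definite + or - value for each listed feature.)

The [-nasal] segments are /l, q, c, t, ɣ, b, ɭ, χ, p, r, ʈ, ʐ, w, s, dʒ, d, ʎ, ð, ɟ, ɥ, f, β/.
Intersecting with [-round] gives /l, q, c, t, ɣ, b, ɭ, χ, p, r, ʈ, ʐ, s, dʒ, d, ʎ, ð, ɟ, f, β/.
Of those, [+sonorant] leaves /l, ɭ, r, ʎ/.

l, ɭ, r, ʎ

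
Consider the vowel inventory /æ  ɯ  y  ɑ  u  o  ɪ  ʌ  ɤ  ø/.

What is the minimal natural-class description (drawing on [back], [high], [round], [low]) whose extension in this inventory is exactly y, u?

[+high, +round]

The class [+high], [+round] has exactly /y, u/ as its extension in this inventory. No smaller conjunction from the listed features achieves this: [+round] alone would also admit /o, ø/; [+high] alone would also admit /ɯ, ɪ/; and checking the remaining single features turns up none with this extension.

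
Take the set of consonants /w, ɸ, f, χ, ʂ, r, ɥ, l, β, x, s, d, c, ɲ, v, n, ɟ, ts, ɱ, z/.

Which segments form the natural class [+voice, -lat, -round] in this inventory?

Eliminate segments failing any feature: /w, ɥ/ are [+round]; /ɸ, f, χ, ʂ, x, s, c, ts/ are [-voice]; /l/ is [+lateral]. The remaining /r, β, d, ɲ, v, n, ɟ, ɱ, z/ satisfy [+voice], [-lateral], [-round].

r, β, d, ɲ, v, n, ɟ, ɱ, z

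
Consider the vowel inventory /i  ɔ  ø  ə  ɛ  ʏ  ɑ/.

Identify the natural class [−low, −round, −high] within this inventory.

ə, ɛ

Eliminate segments failing any feature: /i/ is [+high]; /ɔ, ø, ʏ/ are [+round]; /ɑ/ is [+low]. The remaining /ə, ɛ/ satisfy [−low], [−round], [−high].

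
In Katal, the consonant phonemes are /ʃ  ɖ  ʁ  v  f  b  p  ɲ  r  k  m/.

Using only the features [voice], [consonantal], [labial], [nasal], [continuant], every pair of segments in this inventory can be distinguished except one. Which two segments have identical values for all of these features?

Both /r/ and /ʁ/ are [+voice], [+consonantal], [−labial], [−nasal], [+continuant]. Since the list omits [coronal] and [dorsal] — which do distinguish the alveolar trill from the voiced uvular fricative — this pair collapses; all other pairs remain distinct.

r, ʁ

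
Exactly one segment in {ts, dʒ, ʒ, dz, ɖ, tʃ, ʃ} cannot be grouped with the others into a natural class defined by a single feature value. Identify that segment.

ɖ

The remaining segments after removing /ɖ/ share [+strident]; /ɖ/ (voiced retroflex stop) is [-strident]. For every other candidate removal, the leftover set fails to share any single feature value that the removed segment lacks.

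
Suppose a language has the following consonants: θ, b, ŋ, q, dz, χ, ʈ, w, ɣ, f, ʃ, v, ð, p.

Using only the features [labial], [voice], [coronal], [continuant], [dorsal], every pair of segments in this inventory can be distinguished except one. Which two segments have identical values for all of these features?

On the given features, /ʃ/ and /θ/ have an identical profile: [-labial], [-voice], [+coronal], [+continuant], [-dorsal]. No other two segments in the inventory coincide on all 5 features. (They do differ in [strident] and [anterior], which are not among the given features.)

ʃ, θ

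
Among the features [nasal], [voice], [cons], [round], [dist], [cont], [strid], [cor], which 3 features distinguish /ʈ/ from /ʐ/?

[voice], [continuant], [strident]

The two segments share [-nasal], [+consonantal], [-round], [-distributed], [+coronal]. The only features from the list on which they differ: /ʈ/ is [-voice] while /ʐ/ is [+voice]; /ʈ/ is [-continuant] while /ʐ/ is [+continuant]; /ʈ/ is [-strident] while /ʐ/ is [+strident].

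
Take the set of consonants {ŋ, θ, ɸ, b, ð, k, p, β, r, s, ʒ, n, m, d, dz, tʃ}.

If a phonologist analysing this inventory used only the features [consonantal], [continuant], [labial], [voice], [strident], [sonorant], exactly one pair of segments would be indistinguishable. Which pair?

On the given features, /n/ and /ŋ/ have an identical profile: [+consonantal], [-continuant], [-labial], [+voice], [-strident], [+sonorant]. No other two segments in the inventory coincide on all 6 features. (They do differ in [coronal] and [dorsal], which are not among the given features.)

n, ŋ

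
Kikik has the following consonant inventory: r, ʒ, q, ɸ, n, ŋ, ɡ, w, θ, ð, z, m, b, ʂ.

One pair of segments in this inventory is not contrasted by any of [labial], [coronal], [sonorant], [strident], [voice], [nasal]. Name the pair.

ʒ, z

Both /ʒ/ and /z/ are [−labial], [+coronal], [−sonorant], [+strident], [+voice], [−nasal]. Since the list omits [anterior] and [distributed] — which do distinguish the voiced postalveolar fricative from the voiced alveolar fricative — this pair collapses; all other pairs remain distinct.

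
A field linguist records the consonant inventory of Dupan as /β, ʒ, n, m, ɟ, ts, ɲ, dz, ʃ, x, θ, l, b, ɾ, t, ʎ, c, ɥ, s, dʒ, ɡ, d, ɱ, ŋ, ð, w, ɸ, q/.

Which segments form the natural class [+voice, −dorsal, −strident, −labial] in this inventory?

Checking each segment against [+voice], [−dorsal], [−strident], [−labial]: /n/ (alveolar nasal), /l/ (alveolar lateral approximant), /ɾ/ (alveolar tap), /d/ (voiced alveolar stop), /ð/ (voiced dental fricative) satisfy every feature; every other segment in the inventory fails at least one.

n, l, ɾ, d, ð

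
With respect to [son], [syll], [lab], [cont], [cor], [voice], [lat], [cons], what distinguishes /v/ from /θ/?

/v/ (voiced labiodental fricative) and /θ/ (voiceless dental fricative) agree on [−sonorant], [−syllabic], [+continuant], [−lateral], [+consonantal]. They differ on [voice] (/v/ [+], /θ/ [−]), [labial] (/v/ [+], /θ/ [−]), [coronal] (/v/ [−], /θ/ [+]).

[voice], [labial], [coronal]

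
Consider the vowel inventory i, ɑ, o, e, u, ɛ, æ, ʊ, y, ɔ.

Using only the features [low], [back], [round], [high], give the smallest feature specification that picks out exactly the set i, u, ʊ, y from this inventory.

[+high]

The target set is precisely the extension of [+high] in this inventory.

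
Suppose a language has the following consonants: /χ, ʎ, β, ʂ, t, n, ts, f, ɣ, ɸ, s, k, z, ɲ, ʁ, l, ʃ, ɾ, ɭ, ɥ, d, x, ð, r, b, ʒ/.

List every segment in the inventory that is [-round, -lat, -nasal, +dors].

Eliminate segments failing any feature: /ʎ, l, ɭ/ are [+lateral]; /β, ʂ, t, ts, f, ɸ, s, z, ʃ, ɾ, d, ð, r, b, ʒ/ are [-dorsal]; /n, ɲ/ are [+nasal]; /ɥ/ is [+round]. The remaining /χ, ɣ, k, ʁ, x/ satisfy [-round], [-lateral], [-nasal], [+dorsal].

χ, ɣ, k, ʁ, x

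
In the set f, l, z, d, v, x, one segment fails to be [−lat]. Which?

Every segment except /l/ is [−lateral]. /l/ (alveolar lateral approximant) is [+lateral], so it is the exception.

l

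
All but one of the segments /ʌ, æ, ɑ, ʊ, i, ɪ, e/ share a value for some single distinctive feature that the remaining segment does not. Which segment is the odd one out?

[round] groups all but one: /ɪ, e, ɑ, i, æ, ʌ/ share [-round] while /ʊ/ (high back rounded lax vowel) alone is [+round]. Removing any other segment would not leave a single-feature class that excludes it.

ʊ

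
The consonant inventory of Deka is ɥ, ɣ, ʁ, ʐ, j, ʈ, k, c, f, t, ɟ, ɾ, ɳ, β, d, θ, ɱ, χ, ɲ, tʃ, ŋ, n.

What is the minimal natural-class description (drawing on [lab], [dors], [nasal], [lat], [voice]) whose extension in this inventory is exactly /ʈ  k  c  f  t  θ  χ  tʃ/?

The target set is precisely the extension of [−voice] in this inventory.

[−voice]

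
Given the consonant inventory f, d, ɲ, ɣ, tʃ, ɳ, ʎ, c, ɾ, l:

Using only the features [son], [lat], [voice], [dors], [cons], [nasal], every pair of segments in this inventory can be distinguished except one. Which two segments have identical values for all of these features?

tʃ, f

/tʃ/ (voiceless postalveolar affricate) and /f/ (voiceless labiodental fricative) are both [−sonorant], [−lateral], [−voice], [−dorsal], [+consonantal], [−nasal], so none of the listed features separates them. (They do differ in [continuant], [labial] and [coronal], which are not among the given features.) Every other pair in the inventory differs on at least one listed feature.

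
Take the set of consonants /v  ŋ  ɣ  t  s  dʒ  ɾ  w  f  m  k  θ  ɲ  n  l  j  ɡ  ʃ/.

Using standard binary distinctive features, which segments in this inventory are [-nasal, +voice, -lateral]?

v, ɣ, dʒ, ɾ, w, j, ɡ

Eliminate segments failing any feature: /ŋ, m, ɲ, n/ are [+nasal]; /t, s, f, k, θ, ʃ/ are [-voice]; /l/ is [+lateral]. The remaining /v, ɣ, dʒ, ɾ, w, j, ɡ/ satisfy [-nasal], [+voice], [-lateral].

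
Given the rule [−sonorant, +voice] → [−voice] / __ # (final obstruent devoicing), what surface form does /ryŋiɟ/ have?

[ryŋic]

Only the final segment /ɟ/ is both word-final and matches the structural description. It is a voiced palatal stop, so [−sonorant, +voice] holds; changing it to [−voice] with all other features held fixed yields /c/ (voiceless palatal stop). No other segment meets both the structural description and the environment, so the output is [ryŋic].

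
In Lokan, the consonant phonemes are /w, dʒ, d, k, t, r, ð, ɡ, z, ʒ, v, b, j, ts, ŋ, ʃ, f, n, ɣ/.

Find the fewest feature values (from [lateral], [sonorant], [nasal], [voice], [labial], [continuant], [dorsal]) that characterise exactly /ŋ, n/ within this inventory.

Every target segment is [+nasal] and no other inventory member is, so one feature is enough.

[+nasal]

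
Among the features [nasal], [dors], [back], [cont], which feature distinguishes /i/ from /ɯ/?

The two segments share [-nasal], [+dorsal], [+continuant]. The only feature from the list on which they differ: /i/ is [-back] while /ɯ/ is [+back].

[back]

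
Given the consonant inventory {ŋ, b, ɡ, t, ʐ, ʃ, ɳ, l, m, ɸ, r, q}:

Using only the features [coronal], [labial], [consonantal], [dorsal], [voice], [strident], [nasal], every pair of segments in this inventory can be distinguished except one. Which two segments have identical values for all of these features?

On the given features, /r/ and /l/ have an identical profile: [+coronal], [−labial], [+consonantal], [−dorsal], [+voice], [−strident], [−nasal]. No other two segments in the inventory coincide on all 7 features. (They do differ in [lateral], which is not among the given features.)

r, l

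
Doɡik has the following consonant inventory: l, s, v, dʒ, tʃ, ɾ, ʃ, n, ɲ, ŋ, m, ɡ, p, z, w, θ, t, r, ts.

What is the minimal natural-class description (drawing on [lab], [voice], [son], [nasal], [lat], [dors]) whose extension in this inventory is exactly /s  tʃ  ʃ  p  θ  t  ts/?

The target set is precisely the extension of [-voice] in this inventory.

[-voice]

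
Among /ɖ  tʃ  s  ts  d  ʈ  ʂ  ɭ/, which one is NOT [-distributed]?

Every segment except /tʃ/ is [-distributed]. /tʃ/ (voiceless postalveolar affricate) is [+distributed], so it is the exception.

tʃ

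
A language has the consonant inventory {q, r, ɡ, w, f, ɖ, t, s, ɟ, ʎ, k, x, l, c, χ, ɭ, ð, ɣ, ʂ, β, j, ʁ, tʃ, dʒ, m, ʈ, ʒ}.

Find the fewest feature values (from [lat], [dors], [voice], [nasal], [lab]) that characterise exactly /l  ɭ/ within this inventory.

/l, ɭ/ are all [+lateral], [-dorsal], and no other segment in the inventory matches both values. Dropping any one of them over-generates: [-dorsal] alone would also admit /r, f, ɖ, t, …/; [+lateral] alone would also admit /ʎ/. No other single listed feature picks out exactly this set either, so fewer than two features will not do.

[+lat, -dors]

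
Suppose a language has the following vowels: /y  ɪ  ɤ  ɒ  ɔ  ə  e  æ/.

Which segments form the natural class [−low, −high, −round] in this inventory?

ɤ, ə, e

Eliminate segments failing any feature: /y, ɪ/ are [+high]; /ɒ, æ/ are [+low]; /ɔ/ is [+round]. The remaining /ɤ, ə, e/ satisfy [−low], [−high], [−round].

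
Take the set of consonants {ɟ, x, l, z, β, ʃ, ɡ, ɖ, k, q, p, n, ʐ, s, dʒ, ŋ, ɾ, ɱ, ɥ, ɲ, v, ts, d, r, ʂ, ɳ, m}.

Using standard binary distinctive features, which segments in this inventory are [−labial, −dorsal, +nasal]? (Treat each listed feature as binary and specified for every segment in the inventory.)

Checking each segment against [−labial], [−dorsal], [+nasal]: /n/ (alveolar nasal), /ɳ/ (retroflex nasal) satisfy every feature; every other segment in the inventory fails at least one.

n, ɳ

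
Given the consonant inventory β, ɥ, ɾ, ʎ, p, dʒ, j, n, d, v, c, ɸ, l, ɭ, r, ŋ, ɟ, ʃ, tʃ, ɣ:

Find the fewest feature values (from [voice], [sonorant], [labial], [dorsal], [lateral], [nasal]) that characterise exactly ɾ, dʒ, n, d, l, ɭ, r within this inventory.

[+voice, -labial, -dorsal]

/ɾ, dʒ, n, d, l, ɭ, r/ are all [+voice], [-labial], [-dorsal], and no other segment in the inventory matches all three values. Dropping any one of them over-generates: [-labial, -dorsal] alone would also admit /ʃ, tʃ/; [+voice, -dorsal] alone would also admit /β, v/; [+voice, -labial] alone would also admit /ʎ, j, ŋ, ɟ, …/. No other combination of two listed features picks out exactly this set either, so fewer than three features will not do.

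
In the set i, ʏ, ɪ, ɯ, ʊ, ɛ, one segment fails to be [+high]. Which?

Every segment except /ɛ/ is [+high]. /ɛ/ (mid front unrounded lax vowel) is [−high], so it is the exception.

ɛ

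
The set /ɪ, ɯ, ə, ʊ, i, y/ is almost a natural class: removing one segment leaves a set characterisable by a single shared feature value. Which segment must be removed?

ə

The remaining segments after removing /ə/ share [+high]; /ə/ (mid central vowel (schwa)) is [−high]. For every other candidate removal, the leftover set fails to share any single feature value that the removed segment lacks.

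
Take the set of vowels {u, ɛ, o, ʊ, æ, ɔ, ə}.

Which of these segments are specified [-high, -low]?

ɛ, o, ɔ, ə

Checking each segment against [-high], [-low]: /ɛ/ (mid front unrounded lax vowel), /o/ (mid back rounded tense vowel), /ɔ/ (mid back rounded lax vowel), /ə/ (mid central vowel (schwa)) satisfy every feature; every other segment in the inventory fails at least one.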